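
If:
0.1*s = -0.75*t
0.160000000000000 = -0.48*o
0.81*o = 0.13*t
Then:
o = -0.33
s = 15.58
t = -2.08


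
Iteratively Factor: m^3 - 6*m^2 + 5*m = (m - 1)*(m^2 - 5*m) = (m - 5)*(m - 1)*(m)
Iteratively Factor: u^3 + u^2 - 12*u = (u - 3)*(u^2 + 4*u) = (u - 3)*(u + 4)*(u)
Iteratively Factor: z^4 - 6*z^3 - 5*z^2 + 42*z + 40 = (z - 4)*(z^3 - 2*z^2 - 13*z - 10) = (z - 4)*(z + 2)*(z^2 - 4*z - 5) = (z - 5)*(z - 4)*(z + 2)*(z + 1)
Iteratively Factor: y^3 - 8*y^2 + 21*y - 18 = (y - 3)*(y^2 - 5*y + 6) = (y - 3)^2*(y - 2)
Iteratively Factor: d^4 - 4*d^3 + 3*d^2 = (d)*(d^3 - 4*d^2 + 3*d) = d*(d - 3)*(d^2 - d) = d^2*(d - 3)*(d - 1)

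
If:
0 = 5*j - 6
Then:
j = 6/5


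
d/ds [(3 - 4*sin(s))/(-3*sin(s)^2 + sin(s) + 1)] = (-12*sin(s)^2 + 18*sin(s) - 7)*cos(s)/(-3*sin(s)^2 + sin(s) + 1)^2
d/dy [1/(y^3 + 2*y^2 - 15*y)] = (-3*y^2 - 4*y + 15)/(y^2*(y^2 + 2*y - 15)^2)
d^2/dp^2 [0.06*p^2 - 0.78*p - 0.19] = 0.120000000000000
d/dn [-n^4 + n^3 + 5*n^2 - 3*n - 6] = -4*n^3 + 3*n^2 + 10*n - 3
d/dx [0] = 0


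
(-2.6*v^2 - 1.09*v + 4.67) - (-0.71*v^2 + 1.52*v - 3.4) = -1.89*v^2 - 2.61*v + 8.07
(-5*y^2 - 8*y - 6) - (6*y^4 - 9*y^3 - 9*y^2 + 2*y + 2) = -6*y^4 + 9*y^3 + 4*y^2 - 10*y - 8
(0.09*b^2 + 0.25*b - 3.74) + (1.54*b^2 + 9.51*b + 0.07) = 1.63*b^2 + 9.76*b - 3.67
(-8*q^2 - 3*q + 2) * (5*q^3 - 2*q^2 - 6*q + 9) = -40*q^5 + q^4 + 64*q^3 - 58*q^2 - 39*q + 18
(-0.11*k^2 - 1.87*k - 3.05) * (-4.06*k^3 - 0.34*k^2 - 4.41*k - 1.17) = 0.4466*k^5 + 7.6296*k^4 + 13.5039*k^3 + 9.4124*k^2 + 15.6384*k + 3.5685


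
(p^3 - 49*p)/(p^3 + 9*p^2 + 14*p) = (p - 7)/(p + 2)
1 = 1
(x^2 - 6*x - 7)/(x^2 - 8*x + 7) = (x + 1)/(x - 1)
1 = 1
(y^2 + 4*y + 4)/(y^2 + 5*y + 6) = (y + 2)/(y + 3)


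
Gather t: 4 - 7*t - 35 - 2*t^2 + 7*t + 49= 18 - 2*t^2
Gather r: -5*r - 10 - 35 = -5*r - 45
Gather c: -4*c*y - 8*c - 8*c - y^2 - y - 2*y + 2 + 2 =c*(-4*y - 16) - y^2 - 3*y + 4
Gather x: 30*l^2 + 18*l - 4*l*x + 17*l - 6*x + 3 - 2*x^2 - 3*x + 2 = 30*l^2 + 35*l - 2*x^2 + x*(-4*l - 9) + 5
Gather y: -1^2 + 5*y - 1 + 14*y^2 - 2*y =14*y^2 + 3*y - 2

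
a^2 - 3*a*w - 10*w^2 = (a - 5*w)*(a + 2*w)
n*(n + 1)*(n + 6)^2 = n^4 + 13*n^3 + 48*n^2 + 36*n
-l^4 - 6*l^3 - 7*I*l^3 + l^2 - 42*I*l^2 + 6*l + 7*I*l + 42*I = (l + 6)*(l + 7*I)*(I*l - I)*(I*l + I)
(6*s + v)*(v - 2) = 6*s*v - 12*s + v^2 - 2*v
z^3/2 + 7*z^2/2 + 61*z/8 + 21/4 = (z/2 + 1)*(z + 3/2)*(z + 7/2)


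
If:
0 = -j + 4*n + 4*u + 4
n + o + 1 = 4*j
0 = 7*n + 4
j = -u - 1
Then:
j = -16/35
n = -4/7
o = -79/35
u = -19/35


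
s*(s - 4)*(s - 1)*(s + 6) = s^4 + s^3 - 26*s^2 + 24*s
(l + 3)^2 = l^2 + 6*l + 9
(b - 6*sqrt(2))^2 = b^2 - 12*sqrt(2)*b + 72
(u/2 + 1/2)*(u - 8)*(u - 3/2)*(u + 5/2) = u^4/2 - 3*u^3 - 75*u^2/8 + 73*u/8 + 15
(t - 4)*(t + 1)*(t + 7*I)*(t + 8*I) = t^4 - 3*t^3 + 15*I*t^3 - 60*t^2 - 45*I*t^2 + 168*t - 60*I*t + 224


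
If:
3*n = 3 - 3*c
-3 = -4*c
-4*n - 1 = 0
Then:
No Solution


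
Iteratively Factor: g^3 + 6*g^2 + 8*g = (g)*(g^2 + 6*g + 8) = g*(g + 2)*(g + 4)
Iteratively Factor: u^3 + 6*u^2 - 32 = (u + 4)*(u^2 + 2*u - 8) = (u - 2)*(u + 4)*(u + 4)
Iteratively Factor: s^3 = (s)*(s^2) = s^2*(s)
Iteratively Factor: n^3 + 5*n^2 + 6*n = (n + 2)*(n^2 + 3*n) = n*(n + 2)*(n + 3)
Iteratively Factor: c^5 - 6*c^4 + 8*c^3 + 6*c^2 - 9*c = (c - 3)*(c^4 - 3*c^3 - c^2 + 3*c) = (c - 3)^2*(c^3 - c) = (c - 3)^2*(c - 1)*(c^2 + c) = c*(c - 3)^2*(c - 1)*(c + 1)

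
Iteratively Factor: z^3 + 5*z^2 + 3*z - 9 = (z + 3)*(z^2 + 2*z - 3) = (z - 1)*(z + 3)*(z + 3)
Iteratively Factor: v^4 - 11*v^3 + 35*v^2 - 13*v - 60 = (v + 1)*(v^3 - 12*v^2 + 47*v - 60) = (v - 5)*(v + 1)*(v^2 - 7*v + 12) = (v - 5)*(v - 4)*(v + 1)*(v - 3)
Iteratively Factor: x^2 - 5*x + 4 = (x - 4)*(x - 1)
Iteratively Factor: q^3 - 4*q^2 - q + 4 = (q - 1)*(q^2 - 3*q - 4) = (q - 1)*(q + 1)*(q - 4)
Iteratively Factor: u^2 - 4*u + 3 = (u - 1)*(u - 3)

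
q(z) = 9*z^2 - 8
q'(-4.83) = -86.94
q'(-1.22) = -21.96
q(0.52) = -5.57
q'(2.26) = 40.68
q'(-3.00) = -54.00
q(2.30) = 39.61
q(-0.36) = -6.83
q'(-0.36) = -6.48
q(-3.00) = 73.00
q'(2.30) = 41.40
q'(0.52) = 9.36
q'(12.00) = 216.00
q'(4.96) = 89.28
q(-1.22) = 5.40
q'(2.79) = 50.22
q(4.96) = 213.41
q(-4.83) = 201.96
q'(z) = 18*z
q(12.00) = 1288.00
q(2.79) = 62.06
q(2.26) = 37.97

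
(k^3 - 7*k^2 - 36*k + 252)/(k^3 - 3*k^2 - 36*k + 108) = (k - 7)/(k - 3)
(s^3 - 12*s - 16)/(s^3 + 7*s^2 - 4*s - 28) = (s^2 - 2*s - 8)/(s^2 + 5*s - 14)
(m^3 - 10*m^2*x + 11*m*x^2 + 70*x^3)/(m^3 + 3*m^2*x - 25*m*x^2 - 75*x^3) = (m^2 - 5*m*x - 14*x^2)/(m^2 + 8*m*x + 15*x^2)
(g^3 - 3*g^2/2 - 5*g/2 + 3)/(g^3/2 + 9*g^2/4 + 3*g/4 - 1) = 2*(2*g^3 - 3*g^2 - 5*g + 6)/(2*g^3 + 9*g^2 + 3*g - 4)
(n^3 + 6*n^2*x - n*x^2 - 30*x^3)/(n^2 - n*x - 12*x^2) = (-n^2 - 3*n*x + 10*x^2)/(-n + 4*x)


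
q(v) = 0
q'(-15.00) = 0.00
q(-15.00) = 0.00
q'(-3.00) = 0.00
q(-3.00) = 0.00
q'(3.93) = 0.00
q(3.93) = 0.00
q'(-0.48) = 0.00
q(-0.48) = 0.00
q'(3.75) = 0.00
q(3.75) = 0.00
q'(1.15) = 0.00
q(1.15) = 0.00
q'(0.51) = 0.00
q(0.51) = 0.00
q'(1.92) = 0.00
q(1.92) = 0.00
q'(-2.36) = 0.00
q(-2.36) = 0.00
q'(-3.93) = 0.00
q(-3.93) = 0.00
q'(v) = 0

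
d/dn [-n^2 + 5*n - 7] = 5 - 2*n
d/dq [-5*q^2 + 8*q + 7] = 8 - 10*q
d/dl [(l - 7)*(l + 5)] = 2*l - 2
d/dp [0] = 0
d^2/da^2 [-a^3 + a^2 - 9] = 2 - 6*a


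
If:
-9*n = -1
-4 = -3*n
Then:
No Solution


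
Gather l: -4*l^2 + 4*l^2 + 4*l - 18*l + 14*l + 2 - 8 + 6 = 0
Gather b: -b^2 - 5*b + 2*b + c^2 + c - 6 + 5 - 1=-b^2 - 3*b + c^2 + c - 2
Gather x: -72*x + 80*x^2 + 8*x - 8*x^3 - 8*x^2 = -8*x^3 + 72*x^2 - 64*x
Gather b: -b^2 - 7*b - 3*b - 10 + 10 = -b^2 - 10*b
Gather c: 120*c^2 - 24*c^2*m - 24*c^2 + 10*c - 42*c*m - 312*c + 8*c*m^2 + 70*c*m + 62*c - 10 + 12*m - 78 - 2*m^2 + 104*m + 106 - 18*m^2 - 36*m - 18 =c^2*(96 - 24*m) + c*(8*m^2 + 28*m - 240) - 20*m^2 + 80*m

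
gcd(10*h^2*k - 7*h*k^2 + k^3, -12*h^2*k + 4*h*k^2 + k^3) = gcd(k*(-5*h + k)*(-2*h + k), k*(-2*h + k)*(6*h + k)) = 2*h*k - k^2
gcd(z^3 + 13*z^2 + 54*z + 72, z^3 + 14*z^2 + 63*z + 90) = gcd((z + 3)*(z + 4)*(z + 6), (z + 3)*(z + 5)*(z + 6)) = z^2 + 9*z + 18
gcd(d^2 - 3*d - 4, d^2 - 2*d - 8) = d - 4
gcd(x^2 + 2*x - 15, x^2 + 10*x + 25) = x + 5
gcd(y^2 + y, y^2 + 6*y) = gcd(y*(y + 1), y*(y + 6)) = y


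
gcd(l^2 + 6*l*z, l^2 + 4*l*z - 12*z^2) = l + 6*z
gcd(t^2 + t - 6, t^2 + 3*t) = t + 3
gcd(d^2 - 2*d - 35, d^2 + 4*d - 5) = d + 5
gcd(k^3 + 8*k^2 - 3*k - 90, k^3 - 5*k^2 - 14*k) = 1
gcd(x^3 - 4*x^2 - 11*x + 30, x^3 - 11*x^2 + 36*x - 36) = x - 2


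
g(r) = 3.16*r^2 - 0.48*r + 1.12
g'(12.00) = 75.36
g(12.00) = 450.40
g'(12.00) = 75.36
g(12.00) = 450.40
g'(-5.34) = -34.23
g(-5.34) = 93.79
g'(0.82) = 4.70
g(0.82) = 2.85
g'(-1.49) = -9.90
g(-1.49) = 8.85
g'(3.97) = 24.61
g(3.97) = 49.02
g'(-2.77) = -17.99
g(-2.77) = 26.70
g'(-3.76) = -24.24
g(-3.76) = 47.60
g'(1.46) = 8.75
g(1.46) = 7.16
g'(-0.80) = -5.54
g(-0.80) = 3.53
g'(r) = 6.32*r - 0.48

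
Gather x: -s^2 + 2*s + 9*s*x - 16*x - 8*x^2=-s^2 + 2*s - 8*x^2 + x*(9*s - 16)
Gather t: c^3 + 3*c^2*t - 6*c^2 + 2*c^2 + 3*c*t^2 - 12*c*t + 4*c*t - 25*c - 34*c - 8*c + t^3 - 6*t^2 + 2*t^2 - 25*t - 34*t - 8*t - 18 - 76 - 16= c^3 - 4*c^2 - 67*c + t^3 + t^2*(3*c - 4) + t*(3*c^2 - 8*c - 67) - 110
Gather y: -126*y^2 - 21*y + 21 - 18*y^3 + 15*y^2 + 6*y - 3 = -18*y^3 - 111*y^2 - 15*y + 18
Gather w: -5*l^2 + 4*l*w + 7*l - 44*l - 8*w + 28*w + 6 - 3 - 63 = -5*l^2 - 37*l + w*(4*l + 20) - 60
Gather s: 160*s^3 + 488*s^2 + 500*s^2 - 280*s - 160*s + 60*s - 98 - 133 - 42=160*s^3 + 988*s^2 - 380*s - 273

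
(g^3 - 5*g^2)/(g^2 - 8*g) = g*(g - 5)/(g - 8)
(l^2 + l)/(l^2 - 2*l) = (l + 1)/(l - 2)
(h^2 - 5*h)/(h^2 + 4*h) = (h - 5)/(h + 4)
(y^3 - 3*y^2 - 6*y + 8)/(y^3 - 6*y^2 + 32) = (y - 1)/(y - 4)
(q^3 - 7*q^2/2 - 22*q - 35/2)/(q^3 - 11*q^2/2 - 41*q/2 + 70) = (2*q^2 + 7*q + 5)/(2*q^2 + 3*q - 20)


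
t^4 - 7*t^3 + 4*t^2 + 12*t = t*(t - 6)*(t - 2)*(t + 1)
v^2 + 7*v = v*(v + 7)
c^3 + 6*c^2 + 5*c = c*(c + 1)*(c + 5)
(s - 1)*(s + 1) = s^2 - 1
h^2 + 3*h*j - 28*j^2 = (h - 4*j)*(h + 7*j)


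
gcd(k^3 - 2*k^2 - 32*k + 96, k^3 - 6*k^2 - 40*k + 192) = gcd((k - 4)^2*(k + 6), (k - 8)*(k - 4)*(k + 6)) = k^2 + 2*k - 24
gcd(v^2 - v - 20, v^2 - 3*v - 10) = v - 5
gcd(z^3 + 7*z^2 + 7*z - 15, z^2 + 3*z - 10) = z + 5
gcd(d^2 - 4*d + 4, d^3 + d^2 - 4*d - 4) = d - 2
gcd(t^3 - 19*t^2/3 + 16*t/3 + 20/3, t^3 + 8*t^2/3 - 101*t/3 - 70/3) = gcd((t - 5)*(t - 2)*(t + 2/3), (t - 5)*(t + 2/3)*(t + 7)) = t^2 - 13*t/3 - 10/3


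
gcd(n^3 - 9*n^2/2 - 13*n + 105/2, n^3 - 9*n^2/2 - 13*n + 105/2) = n^3 - 9*n^2/2 - 13*n + 105/2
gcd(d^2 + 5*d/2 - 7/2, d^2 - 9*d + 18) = 1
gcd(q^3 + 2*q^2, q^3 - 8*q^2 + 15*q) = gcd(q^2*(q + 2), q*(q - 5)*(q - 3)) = q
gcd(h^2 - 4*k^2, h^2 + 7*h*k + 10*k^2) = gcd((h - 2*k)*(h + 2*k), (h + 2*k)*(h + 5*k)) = h + 2*k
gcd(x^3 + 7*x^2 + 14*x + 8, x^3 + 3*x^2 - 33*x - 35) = x + 1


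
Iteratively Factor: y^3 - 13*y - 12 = (y - 4)*(y^2 + 4*y + 3) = (y - 4)*(y + 3)*(y + 1)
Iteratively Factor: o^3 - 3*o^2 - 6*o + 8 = (o - 1)*(o^2 - 2*o - 8) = (o - 4)*(o - 1)*(o + 2)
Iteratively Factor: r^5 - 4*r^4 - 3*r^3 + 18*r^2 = (r - 3)*(r^4 - r^3 - 6*r^2) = r*(r - 3)*(r^3 - r^2 - 6*r) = r^2*(r - 3)*(r^2 - r - 6) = r^2*(r - 3)^2*(r + 2)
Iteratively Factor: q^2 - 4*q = (q)*(q - 4)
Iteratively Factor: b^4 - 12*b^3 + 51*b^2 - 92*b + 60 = (b - 3)*(b^3 - 9*b^2 + 24*b - 20) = (b - 3)*(b - 2)*(b^2 - 7*b + 10) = (b - 3)*(b - 2)^2*(b - 5)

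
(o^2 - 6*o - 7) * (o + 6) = o^3 - 43*o - 42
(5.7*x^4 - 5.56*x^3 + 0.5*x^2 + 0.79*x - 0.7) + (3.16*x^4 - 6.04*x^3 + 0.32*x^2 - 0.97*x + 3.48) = 8.86*x^4 - 11.6*x^3 + 0.82*x^2 - 0.18*x + 2.78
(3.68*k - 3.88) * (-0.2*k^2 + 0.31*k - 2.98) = -0.736*k^3 + 1.9168*k^2 - 12.1692*k + 11.5624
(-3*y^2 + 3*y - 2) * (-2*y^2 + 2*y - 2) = 6*y^4 - 12*y^3 + 16*y^2 - 10*y + 4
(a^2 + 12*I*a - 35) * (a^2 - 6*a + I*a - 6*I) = a^4 - 6*a^3 + 13*I*a^3 - 47*a^2 - 78*I*a^2 + 282*a - 35*I*a + 210*I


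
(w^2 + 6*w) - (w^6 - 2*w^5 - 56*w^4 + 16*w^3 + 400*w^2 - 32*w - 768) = -w^6 + 2*w^5 + 56*w^4 - 16*w^3 - 399*w^2 + 38*w + 768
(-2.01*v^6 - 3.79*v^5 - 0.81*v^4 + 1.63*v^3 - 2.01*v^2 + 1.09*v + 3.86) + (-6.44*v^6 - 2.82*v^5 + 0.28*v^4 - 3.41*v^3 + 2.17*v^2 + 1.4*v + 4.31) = -8.45*v^6 - 6.61*v^5 - 0.53*v^4 - 1.78*v^3 + 0.16*v^2 + 2.49*v + 8.17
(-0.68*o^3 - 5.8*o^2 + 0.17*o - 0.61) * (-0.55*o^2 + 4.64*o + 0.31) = 0.374*o^5 + 0.0347999999999997*o^4 - 27.2163*o^3 - 0.6737*o^2 - 2.7777*o - 0.1891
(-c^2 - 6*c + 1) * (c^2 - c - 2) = -c^4 - 5*c^3 + 9*c^2 + 11*c - 2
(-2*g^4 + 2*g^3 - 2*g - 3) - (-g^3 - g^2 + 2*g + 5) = -2*g^4 + 3*g^3 + g^2 - 4*g - 8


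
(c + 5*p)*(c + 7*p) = c^2 + 12*c*p + 35*p^2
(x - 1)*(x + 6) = x^2 + 5*x - 6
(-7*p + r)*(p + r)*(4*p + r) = -28*p^3 - 31*p^2*r - 2*p*r^2 + r^3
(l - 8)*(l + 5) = l^2 - 3*l - 40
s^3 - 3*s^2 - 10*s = s*(s - 5)*(s + 2)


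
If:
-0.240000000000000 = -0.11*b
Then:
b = 2.18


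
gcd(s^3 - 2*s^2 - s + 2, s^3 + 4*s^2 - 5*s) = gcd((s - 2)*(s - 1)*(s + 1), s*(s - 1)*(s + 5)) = s - 1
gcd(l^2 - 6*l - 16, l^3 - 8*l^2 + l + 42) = l + 2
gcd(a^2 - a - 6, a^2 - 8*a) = 1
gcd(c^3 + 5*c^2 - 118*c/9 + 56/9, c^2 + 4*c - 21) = c + 7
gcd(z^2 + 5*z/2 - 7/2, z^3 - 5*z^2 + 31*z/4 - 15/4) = z - 1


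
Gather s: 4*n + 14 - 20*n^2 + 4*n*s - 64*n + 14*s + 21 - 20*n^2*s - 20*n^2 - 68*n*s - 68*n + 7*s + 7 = -40*n^2 - 128*n + s*(-20*n^2 - 64*n + 21) + 42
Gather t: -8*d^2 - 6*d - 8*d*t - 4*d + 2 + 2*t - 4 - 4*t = -8*d^2 - 10*d + t*(-8*d - 2) - 2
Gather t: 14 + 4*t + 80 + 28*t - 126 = 32*t - 32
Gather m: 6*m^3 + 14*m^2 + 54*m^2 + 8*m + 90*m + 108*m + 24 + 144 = 6*m^3 + 68*m^2 + 206*m + 168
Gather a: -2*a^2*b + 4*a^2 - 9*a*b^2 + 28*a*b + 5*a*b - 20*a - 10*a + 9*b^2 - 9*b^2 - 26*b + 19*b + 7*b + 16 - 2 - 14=a^2*(4 - 2*b) + a*(-9*b^2 + 33*b - 30)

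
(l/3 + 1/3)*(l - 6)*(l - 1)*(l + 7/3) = l^4/3 - 11*l^3/9 - 5*l^2 + 11*l/9 + 14/3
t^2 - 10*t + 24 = (t - 6)*(t - 4)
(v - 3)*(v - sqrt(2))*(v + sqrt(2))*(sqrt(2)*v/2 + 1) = sqrt(2)*v^4/2 - 3*sqrt(2)*v^3/2 + v^3 - 3*v^2 - sqrt(2)*v^2 - 2*v + 3*sqrt(2)*v + 6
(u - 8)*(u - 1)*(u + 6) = u^3 - 3*u^2 - 46*u + 48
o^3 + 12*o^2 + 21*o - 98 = (o - 2)*(o + 7)^2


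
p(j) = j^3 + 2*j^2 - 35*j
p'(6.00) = 97.00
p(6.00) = 78.00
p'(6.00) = 97.00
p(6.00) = 78.00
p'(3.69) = 20.61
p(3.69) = -51.67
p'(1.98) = -15.32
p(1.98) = -53.70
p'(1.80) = -18.08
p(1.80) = -50.69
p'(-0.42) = -36.15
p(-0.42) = 14.98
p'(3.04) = 4.88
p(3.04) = -59.82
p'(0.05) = -34.79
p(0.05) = -1.74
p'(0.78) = -30.05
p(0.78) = -25.61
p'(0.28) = -33.64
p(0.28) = -9.62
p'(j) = 3*j^2 + 4*j - 35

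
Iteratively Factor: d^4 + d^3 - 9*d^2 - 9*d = (d + 3)*(d^3 - 2*d^2 - 3*d) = (d + 1)*(d + 3)*(d^2 - 3*d) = d*(d + 1)*(d + 3)*(d - 3)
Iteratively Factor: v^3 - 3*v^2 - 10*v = (v)*(v^2 - 3*v - 10) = v*(v + 2)*(v - 5)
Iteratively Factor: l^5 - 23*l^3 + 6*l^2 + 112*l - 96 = (l - 2)*(l^4 + 2*l^3 - 19*l^2 - 32*l + 48) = (l - 2)*(l - 1)*(l^3 + 3*l^2 - 16*l - 48) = (l - 2)*(l - 1)*(l + 4)*(l^2 - l - 12) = (l - 2)*(l - 1)*(l + 3)*(l + 4)*(l - 4)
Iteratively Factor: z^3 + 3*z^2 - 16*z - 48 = (z + 3)*(z^2 - 16) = (z - 4)*(z + 3)*(z + 4)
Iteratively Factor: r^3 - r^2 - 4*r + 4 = (r - 1)*(r^2 - 4) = (r - 1)*(r + 2)*(r - 2)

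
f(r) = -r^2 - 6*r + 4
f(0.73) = -0.91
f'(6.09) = -18.18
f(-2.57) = 12.82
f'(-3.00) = 0.00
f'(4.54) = -15.08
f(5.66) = -62.00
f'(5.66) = -17.32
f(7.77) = -102.99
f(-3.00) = 13.00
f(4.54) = -43.85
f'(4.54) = -15.08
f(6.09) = -69.63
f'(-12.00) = 18.00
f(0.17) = 2.95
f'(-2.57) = -0.86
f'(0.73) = -7.46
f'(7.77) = -21.54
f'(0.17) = -6.34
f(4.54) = -43.85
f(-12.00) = -68.00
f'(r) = -2*r - 6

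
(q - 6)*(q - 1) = q^2 - 7*q + 6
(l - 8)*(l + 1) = l^2 - 7*l - 8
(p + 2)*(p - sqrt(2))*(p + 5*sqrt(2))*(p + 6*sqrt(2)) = p^4 + 2*p^3 + 10*sqrt(2)*p^3 + 20*sqrt(2)*p^2 + 38*p^2 - 60*sqrt(2)*p + 76*p - 120*sqrt(2)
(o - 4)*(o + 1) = o^2 - 3*o - 4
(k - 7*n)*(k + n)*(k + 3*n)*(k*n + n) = k^4*n - 3*k^3*n^2 + k^3*n - 25*k^2*n^3 - 3*k^2*n^2 - 21*k*n^4 - 25*k*n^3 - 21*n^4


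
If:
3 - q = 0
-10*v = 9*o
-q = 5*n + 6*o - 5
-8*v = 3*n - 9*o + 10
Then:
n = -46/165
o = 56/99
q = 3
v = -28/55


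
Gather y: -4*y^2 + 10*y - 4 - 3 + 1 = -4*y^2 + 10*y - 6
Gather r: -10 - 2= -12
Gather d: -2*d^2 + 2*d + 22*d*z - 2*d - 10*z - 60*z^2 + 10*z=-2*d^2 + 22*d*z - 60*z^2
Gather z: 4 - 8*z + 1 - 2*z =5 - 10*z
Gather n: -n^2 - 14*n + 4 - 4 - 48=-n^2 - 14*n - 48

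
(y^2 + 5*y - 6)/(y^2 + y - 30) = (y - 1)/(y - 5)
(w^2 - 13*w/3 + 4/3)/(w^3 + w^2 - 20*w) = (w - 1/3)/(w*(w + 5))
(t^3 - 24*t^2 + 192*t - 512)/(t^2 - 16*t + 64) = t - 8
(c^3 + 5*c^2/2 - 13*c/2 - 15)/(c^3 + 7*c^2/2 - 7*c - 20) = (c + 3)/(c + 4)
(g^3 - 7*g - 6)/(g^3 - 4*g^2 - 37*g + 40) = (g^3 - 7*g - 6)/(g^3 - 4*g^2 - 37*g + 40)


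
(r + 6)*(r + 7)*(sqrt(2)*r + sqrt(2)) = sqrt(2)*r^3 + 14*sqrt(2)*r^2 + 55*sqrt(2)*r + 42*sqrt(2)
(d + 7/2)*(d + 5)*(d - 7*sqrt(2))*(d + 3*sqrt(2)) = d^4 - 4*sqrt(2)*d^3 + 17*d^3/2 - 34*sqrt(2)*d^2 - 49*d^2/2 - 357*d - 70*sqrt(2)*d - 735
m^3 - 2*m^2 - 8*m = m*(m - 4)*(m + 2)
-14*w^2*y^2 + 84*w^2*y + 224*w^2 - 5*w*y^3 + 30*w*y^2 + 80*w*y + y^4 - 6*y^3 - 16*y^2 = (-7*w + y)*(2*w + y)*(y - 8)*(y + 2)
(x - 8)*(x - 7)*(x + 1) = x^3 - 14*x^2 + 41*x + 56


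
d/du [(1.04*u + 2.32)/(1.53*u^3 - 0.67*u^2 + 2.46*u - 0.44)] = (-3.1824*u^3 - 9.952*u^2 + 3.1088*u - 6.1648)/(2.3409*u^6 - 2.0502*u^5 + 7.9765*u^4 - 4.6428*u^3 + 6.6412*u^2 - 2.1648*u + 0.1936)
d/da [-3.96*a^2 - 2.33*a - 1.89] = -7.92*a - 2.33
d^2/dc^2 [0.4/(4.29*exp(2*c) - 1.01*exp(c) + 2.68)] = ((0.404 - 6.864*exp(c))*(4.29*exp(2*c) - 1.01*exp(c) + 2.68) + 0.4*(8.58*exp(c) - 1.01)*(17.16*exp(c) - 2.02)*exp(c))*exp(c)/(4.29*exp(2*c) - 1.01*exp(c) + 2.68)^3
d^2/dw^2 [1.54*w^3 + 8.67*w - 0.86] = 9.24*w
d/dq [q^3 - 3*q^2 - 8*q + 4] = 3*q^2 - 6*q - 8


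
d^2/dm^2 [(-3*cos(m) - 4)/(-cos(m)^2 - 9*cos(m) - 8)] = (-27*(1 - cos(2*m))^2*cos(m)/4 + 11*(1 - cos(2*m))^2/4 + 201*cos(m) + 33*cos(2*m) + 9*cos(3*m)/2 + 3*cos(5*m)/2 + 174)/((cos(m) + 1)^3*(cos(m) + 8)^3)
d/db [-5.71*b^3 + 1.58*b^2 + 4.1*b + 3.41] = -17.13*b^2 + 3.16*b + 4.1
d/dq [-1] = 0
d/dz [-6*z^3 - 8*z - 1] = -18*z^2 - 8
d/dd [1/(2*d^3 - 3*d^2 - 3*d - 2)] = 3*(-2*d^2 + 2*d + 1)/(-2*d^3 + 3*d^2 + 3*d + 2)^2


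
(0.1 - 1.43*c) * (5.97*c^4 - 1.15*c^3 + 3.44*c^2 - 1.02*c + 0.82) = -8.5371*c^5 + 2.2415*c^4 - 5.0342*c^3 + 1.8026*c^2 - 1.2746*c + 0.082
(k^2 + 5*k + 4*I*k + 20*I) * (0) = 0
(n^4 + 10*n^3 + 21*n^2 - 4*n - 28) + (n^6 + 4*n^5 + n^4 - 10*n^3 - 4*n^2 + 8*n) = n^6 + 4*n^5 + 2*n^4 + 17*n^2 + 4*n - 28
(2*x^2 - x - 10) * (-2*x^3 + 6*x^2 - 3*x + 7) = -4*x^5 + 14*x^4 + 8*x^3 - 43*x^2 + 23*x - 70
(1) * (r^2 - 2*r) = r^2 - 2*r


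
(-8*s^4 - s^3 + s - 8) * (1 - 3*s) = 24*s^5 - 5*s^4 - s^3 - 3*s^2 + 25*s - 8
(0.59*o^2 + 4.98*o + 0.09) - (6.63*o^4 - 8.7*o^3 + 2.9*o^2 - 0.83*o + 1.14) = -6.63*o^4 + 8.7*o^3 - 2.31*o^2 + 5.81*o - 1.05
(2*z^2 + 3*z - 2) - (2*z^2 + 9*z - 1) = -6*z - 1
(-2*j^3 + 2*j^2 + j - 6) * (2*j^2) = -4*j^5 + 4*j^4 + 2*j^3 - 12*j^2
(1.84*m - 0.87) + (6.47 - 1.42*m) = 0.42*m + 5.6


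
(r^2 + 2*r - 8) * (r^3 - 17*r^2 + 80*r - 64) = r^5 - 15*r^4 + 38*r^3 + 232*r^2 - 768*r + 512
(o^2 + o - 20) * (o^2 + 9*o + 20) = o^4 + 10*o^3 + 9*o^2 - 160*o - 400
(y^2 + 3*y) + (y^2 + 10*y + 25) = 2*y^2 + 13*y + 25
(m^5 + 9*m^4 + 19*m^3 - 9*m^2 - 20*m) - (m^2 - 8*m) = m^5 + 9*m^4 + 19*m^3 - 10*m^2 - 12*m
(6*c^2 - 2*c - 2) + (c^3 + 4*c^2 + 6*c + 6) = c^3 + 10*c^2 + 4*c + 4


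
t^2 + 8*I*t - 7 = (t + I)*(t + 7*I)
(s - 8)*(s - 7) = s^2 - 15*s + 56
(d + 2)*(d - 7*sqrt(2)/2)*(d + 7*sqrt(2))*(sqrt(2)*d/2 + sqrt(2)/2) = sqrt(2)*d^4/2 + 3*sqrt(2)*d^3/2 + 7*d^3/2 - 47*sqrt(2)*d^2/2 + 21*d^2/2 - 147*sqrt(2)*d/2 + 7*d - 49*sqrt(2)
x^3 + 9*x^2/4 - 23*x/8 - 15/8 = (x - 5/4)*(x + 1/2)*(x + 3)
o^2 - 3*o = o*(o - 3)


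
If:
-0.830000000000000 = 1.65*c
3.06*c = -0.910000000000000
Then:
No Solution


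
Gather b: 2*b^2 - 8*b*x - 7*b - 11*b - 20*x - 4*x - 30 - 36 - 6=2*b^2 + b*(-8*x - 18) - 24*x - 72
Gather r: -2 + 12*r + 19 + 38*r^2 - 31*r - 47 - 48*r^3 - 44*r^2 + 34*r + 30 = -48*r^3 - 6*r^2 + 15*r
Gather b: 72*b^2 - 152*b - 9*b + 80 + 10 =72*b^2 - 161*b + 90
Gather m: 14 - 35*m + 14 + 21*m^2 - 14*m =21*m^2 - 49*m + 28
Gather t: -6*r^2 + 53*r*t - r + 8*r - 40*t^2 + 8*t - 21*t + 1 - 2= -6*r^2 + 7*r - 40*t^2 + t*(53*r - 13) - 1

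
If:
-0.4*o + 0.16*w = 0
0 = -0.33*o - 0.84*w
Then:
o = 0.00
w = 0.00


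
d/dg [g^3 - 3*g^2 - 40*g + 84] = 3*g^2 - 6*g - 40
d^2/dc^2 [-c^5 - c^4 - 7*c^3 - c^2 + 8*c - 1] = -20*c^3 - 12*c^2 - 42*c - 2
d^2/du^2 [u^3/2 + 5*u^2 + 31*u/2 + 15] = 3*u + 10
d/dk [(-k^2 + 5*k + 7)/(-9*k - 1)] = (9*k^2 + 2*k + 58)/(81*k^2 + 18*k + 1)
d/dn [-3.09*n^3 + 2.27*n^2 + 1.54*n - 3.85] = -9.27*n^2 + 4.54*n + 1.54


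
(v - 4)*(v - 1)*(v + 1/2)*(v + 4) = v^4 - v^3/2 - 33*v^2/2 + 8*v + 8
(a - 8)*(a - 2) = a^2 - 10*a + 16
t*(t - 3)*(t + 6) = t^3 + 3*t^2 - 18*t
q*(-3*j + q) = -3*j*q + q^2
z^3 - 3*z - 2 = (z - 2)*(z + 1)^2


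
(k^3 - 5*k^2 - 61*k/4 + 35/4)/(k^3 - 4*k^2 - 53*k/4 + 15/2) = (k - 7)/(k - 6)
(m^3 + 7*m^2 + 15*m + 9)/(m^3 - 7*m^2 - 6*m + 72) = (m^2 + 4*m + 3)/(m^2 - 10*m + 24)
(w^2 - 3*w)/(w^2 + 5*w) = (w - 3)/(w + 5)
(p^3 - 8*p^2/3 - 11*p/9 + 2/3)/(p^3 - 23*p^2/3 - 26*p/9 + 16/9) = (p - 3)/(p - 8)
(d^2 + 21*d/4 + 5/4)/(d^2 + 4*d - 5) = (d + 1/4)/(d - 1)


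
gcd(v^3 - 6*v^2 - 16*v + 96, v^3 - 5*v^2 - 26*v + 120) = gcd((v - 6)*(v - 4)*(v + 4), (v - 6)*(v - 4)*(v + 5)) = v^2 - 10*v + 24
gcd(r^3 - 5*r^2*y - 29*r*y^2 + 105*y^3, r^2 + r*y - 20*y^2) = r + 5*y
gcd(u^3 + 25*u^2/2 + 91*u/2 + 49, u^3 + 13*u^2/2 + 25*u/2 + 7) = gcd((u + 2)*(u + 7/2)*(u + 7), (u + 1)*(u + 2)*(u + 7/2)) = u^2 + 11*u/2 + 7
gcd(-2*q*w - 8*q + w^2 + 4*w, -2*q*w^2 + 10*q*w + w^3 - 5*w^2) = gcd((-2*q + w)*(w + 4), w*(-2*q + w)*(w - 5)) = 2*q - w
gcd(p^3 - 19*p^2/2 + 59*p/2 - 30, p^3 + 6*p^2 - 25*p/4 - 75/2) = p - 5/2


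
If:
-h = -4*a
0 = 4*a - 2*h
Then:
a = 0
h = 0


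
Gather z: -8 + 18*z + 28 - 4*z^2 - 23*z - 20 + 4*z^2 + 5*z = 0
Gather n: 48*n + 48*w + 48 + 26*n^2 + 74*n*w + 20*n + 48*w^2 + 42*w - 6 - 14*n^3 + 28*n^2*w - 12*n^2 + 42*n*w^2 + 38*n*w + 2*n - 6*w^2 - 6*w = -14*n^3 + n^2*(28*w + 14) + n*(42*w^2 + 112*w + 70) + 42*w^2 + 84*w + 42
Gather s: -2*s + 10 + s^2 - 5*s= s^2 - 7*s + 10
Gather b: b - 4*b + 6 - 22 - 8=-3*b - 24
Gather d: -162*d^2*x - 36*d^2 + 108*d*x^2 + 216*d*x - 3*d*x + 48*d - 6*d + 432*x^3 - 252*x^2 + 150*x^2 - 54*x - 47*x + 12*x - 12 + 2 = d^2*(-162*x - 36) + d*(108*x^2 + 213*x + 42) + 432*x^3 - 102*x^2 - 89*x - 10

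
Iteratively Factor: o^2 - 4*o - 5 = (o + 1)*(o - 5)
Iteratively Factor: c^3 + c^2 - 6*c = (c - 2)*(c^2 + 3*c) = c*(c - 2)*(c + 3)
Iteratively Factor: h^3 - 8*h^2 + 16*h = (h - 4)*(h^2 - 4*h) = h*(h - 4)*(h - 4)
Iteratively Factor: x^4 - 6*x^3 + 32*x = (x - 4)*(x^3 - 2*x^2 - 8*x) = (x - 4)*(x + 2)*(x^2 - 4*x) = (x - 4)^2*(x + 2)*(x)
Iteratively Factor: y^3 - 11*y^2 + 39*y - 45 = (y - 3)*(y^2 - 8*y + 15) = (y - 3)^2*(y - 5)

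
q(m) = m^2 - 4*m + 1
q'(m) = 2*m - 4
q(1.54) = -2.79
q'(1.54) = -0.92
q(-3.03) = 22.30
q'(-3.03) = -10.06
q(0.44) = -0.57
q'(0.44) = -3.12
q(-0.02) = 1.08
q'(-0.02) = -4.04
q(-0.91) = 5.47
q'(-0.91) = -5.82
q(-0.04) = 1.16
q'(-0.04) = -4.08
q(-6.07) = 62.12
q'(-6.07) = -16.14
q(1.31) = -2.52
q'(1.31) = -1.38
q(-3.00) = 22.00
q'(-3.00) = -10.00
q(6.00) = 13.00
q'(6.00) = 8.00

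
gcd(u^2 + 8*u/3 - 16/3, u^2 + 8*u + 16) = u + 4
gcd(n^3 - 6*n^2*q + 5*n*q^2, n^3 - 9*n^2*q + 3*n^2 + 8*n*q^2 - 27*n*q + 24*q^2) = -n + q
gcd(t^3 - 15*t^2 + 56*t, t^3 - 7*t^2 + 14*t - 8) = 1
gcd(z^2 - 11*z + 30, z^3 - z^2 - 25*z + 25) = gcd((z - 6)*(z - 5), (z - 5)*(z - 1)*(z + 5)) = z - 5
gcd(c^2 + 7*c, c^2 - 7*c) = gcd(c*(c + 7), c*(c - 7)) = c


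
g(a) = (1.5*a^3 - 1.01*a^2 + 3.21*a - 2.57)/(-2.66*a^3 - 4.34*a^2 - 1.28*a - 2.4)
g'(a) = (4.5*a^2 - 2.02*a + 3.21)/(-2.66*a^3 - 4.34*a^2 - 1.28*a - 2.4) + (7.98*a^2 + 8.68*a + 1.28)*(1.5*a^3 - 1.01*a^2 + 3.21*a - 2.57)/(-2.66*a^3 - 4.34*a^2 - 1.28*a - 2.4)^2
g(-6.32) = -0.88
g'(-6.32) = -0.07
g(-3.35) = -1.52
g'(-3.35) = -0.63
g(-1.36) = 6.30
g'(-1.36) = -20.53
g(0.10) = 0.88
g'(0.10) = -1.95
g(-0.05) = 1.16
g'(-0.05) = -1.85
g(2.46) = -0.30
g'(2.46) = -0.06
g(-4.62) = -1.08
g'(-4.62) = -0.19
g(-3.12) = -1.69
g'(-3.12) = -0.86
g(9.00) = -0.45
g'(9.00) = -0.01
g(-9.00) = -0.76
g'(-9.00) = -0.03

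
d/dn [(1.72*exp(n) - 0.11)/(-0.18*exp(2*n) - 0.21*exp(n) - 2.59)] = (0.3096*exp(2*n) - 0.0396*exp(n) - 4.4779)*exp(n)/(0.0324*exp(4*n) + 0.0756*exp(3*n) + 0.9765*exp(2*n) + 1.0878*exp(n) + 6.7081)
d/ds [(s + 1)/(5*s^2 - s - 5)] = (5*s^2 - s - (s + 1)*(10*s - 1) - 5)/(-5*s^2 + s + 5)^2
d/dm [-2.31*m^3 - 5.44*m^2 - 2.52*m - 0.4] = -6.93*m^2 - 10.88*m - 2.52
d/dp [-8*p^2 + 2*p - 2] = 2 - 16*p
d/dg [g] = 1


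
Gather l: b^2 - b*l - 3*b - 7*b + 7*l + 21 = b^2 - 10*b + l*(7 - b) + 21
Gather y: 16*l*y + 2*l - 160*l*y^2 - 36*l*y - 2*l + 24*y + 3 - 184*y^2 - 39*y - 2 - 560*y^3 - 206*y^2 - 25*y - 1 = -560*y^3 + y^2*(-160*l - 390) + y*(-20*l - 40)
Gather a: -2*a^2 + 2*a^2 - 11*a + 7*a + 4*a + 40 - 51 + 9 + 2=0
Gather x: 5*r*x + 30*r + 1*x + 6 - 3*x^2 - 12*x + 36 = 30*r - 3*x^2 + x*(5*r - 11) + 42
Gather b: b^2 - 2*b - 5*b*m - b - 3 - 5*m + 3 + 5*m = b^2 + b*(-5*m - 3)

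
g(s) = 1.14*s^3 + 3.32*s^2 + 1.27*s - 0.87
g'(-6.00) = 84.55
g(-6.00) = -135.21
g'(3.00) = 51.97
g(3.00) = 63.60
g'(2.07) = 29.67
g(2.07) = 26.10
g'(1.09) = 12.57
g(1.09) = 5.94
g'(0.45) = 4.95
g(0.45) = 0.48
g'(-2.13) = 2.64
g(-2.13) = 0.47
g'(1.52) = 19.26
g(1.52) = 12.73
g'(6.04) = 166.14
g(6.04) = 379.12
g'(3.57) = 68.56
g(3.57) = 97.85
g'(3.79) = 75.56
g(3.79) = 113.69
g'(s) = 3.42*s^2 + 6.64*s + 1.27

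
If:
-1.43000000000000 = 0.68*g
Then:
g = -2.10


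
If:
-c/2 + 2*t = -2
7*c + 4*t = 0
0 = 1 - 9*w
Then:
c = 1/2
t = -7/8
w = 1/9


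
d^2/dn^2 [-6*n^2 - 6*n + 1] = -12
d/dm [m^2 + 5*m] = 2*m + 5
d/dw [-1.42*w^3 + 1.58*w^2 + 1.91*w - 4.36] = -4.26*w^2 + 3.16*w + 1.91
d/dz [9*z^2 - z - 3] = 18*z - 1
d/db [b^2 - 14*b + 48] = 2*b - 14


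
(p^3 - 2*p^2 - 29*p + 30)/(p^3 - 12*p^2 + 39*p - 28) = (p^2 - p - 30)/(p^2 - 11*p + 28)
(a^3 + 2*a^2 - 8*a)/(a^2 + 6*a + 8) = a*(a - 2)/(a + 2)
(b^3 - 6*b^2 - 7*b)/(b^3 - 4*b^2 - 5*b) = (b - 7)/(b - 5)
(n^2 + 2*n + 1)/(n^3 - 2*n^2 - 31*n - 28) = (n + 1)/(n^2 - 3*n - 28)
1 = 1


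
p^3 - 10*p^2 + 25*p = p*(p - 5)^2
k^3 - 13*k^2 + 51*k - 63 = (k - 7)*(k - 3)^2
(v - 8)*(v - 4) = v^2 - 12*v + 32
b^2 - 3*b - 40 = (b - 8)*(b + 5)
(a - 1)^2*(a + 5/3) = a^3 - a^2/3 - 7*a/3 + 5/3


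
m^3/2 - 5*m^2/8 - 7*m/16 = m*(m/2 + 1/4)*(m - 7/4)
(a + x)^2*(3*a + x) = 3*a^3 + 7*a^2*x + 5*a*x^2 + x^3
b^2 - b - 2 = (b - 2)*(b + 1)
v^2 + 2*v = v*(v + 2)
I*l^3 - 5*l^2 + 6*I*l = l*(l + 6*I)*(I*l + 1)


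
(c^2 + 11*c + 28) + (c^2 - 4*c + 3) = 2*c^2 + 7*c + 31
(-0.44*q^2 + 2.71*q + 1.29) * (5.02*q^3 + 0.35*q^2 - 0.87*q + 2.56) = -2.2088*q^5 + 13.4502*q^4 + 7.8071*q^3 - 3.0326*q^2 + 5.8153*q + 3.3024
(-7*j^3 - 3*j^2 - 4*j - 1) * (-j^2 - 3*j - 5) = 7*j^5 + 24*j^4 + 48*j^3 + 28*j^2 + 23*j + 5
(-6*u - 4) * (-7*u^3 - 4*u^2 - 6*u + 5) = 42*u^4 + 52*u^3 + 52*u^2 - 6*u - 20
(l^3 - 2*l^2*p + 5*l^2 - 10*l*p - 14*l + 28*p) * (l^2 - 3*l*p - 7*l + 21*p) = l^5 - 5*l^4*p - 2*l^4 + 6*l^3*p^2 + 10*l^3*p - 49*l^3 - 12*l^2*p^2 + 245*l^2*p + 98*l^2 - 294*l*p^2 - 490*l*p + 588*p^2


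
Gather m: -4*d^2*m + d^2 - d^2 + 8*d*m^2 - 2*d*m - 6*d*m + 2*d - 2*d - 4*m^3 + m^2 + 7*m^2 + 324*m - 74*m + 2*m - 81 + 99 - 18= -4*m^3 + m^2*(8*d + 8) + m*(-4*d^2 - 8*d + 252)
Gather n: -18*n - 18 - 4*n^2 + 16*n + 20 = -4*n^2 - 2*n + 2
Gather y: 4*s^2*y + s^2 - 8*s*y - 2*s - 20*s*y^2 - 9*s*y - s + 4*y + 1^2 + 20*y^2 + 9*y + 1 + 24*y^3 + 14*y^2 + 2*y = s^2 - 3*s + 24*y^3 + y^2*(34 - 20*s) + y*(4*s^2 - 17*s + 15) + 2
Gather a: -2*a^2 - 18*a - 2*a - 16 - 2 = -2*a^2 - 20*a - 18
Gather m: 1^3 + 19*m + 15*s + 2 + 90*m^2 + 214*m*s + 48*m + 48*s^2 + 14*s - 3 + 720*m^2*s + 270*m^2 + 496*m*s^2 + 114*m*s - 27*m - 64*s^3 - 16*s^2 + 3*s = m^2*(720*s + 360) + m*(496*s^2 + 328*s + 40) - 64*s^3 + 32*s^2 + 32*s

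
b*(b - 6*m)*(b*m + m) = b^3*m - 6*b^2*m^2 + b^2*m - 6*b*m^2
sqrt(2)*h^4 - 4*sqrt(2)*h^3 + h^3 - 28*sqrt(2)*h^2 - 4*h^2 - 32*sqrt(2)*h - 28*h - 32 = (h - 8)*(h + 2)^2*(sqrt(2)*h + 1)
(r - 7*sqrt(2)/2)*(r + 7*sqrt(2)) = r^2 + 7*sqrt(2)*r/2 - 49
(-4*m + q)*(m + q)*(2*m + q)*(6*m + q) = -48*m^4 - 68*m^3*q - 16*m^2*q^2 + 5*m*q^3 + q^4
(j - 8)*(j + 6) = j^2 - 2*j - 48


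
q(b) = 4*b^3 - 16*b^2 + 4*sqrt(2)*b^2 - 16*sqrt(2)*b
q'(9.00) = 763.20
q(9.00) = 1874.56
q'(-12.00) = 1953.61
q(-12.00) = -8129.88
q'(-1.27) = 23.00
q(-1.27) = 3.86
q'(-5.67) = 480.45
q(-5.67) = -933.36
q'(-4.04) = 256.80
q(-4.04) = -341.16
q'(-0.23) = -17.23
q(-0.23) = 4.61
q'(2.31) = -6.38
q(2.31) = -58.16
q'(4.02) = 88.14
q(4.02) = 1.75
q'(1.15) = -30.55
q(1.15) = -33.62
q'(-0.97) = 8.73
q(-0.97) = 8.57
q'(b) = 12*b^2 - 32*b + 8*sqrt(2)*b - 16*sqrt(2)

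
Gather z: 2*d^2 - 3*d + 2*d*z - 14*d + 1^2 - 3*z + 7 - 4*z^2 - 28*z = 2*d^2 - 17*d - 4*z^2 + z*(2*d - 31) + 8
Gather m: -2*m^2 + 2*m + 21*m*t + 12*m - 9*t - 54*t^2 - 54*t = -2*m^2 + m*(21*t + 14) - 54*t^2 - 63*t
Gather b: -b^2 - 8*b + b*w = -b^2 + b*(w - 8)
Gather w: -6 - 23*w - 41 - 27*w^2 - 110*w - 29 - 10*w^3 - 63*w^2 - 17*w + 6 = -10*w^3 - 90*w^2 - 150*w - 70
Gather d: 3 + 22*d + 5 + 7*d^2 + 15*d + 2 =7*d^2 + 37*d + 10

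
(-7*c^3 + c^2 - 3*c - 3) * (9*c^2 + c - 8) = -63*c^5 + 2*c^4 + 30*c^3 - 38*c^2 + 21*c + 24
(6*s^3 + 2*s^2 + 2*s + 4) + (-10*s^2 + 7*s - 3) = 6*s^3 - 8*s^2 + 9*s + 1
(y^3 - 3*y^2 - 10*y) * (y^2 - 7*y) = y^5 - 10*y^4 + 11*y^3 + 70*y^2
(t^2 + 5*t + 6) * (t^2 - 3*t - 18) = t^4 + 2*t^3 - 27*t^2 - 108*t - 108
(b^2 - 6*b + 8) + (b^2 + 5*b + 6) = 2*b^2 - b + 14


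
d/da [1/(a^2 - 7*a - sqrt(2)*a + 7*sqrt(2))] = (-2*a + sqrt(2) + 7)/(a^2 - 7*a - sqrt(2)*a + 7*sqrt(2))^2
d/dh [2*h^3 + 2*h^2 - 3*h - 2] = 6*h^2 + 4*h - 3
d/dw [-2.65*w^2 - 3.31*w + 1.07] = -5.3*w - 3.31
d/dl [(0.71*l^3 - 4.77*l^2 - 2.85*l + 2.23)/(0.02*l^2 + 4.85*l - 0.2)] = (0.0142*l^4 + 6.887*l^3 - 23.5035*l^2 + 1.8188*l - 10.2455)/(0.0004*l^4 + 0.194*l^3 + 23.5145*l^2 - 1.94*l + 0.04)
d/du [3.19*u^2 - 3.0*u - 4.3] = 6.38*u - 3.0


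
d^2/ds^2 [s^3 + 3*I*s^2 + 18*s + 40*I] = 6*s + 6*I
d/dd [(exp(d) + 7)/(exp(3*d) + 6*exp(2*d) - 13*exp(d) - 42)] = (1 - 2*exp(d))*exp(d)/(exp(4*d) - 2*exp(3*d) - 11*exp(2*d) + 12*exp(d) + 36)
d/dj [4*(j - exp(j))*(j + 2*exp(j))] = 4*j*exp(j) + 8*j - 16*exp(2*j) + 4*exp(j)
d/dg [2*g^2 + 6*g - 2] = 4*g + 6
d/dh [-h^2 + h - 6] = 1 - 2*h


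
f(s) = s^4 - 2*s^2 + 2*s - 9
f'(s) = 4*s^3 - 4*s + 2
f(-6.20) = 1379.35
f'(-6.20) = -926.51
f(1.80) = -1.38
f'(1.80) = 18.13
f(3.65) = 149.14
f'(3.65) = 181.91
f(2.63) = 30.27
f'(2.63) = 64.25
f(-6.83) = 2060.16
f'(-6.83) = -1245.13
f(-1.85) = -7.83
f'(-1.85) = -15.93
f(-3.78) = 159.02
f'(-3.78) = -198.92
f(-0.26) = -9.65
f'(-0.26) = 2.97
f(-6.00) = 1203.00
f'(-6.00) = -838.00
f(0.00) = -9.00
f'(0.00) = 2.00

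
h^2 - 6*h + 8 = (h - 4)*(h - 2)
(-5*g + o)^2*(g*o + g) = 25*g^3*o + 25*g^3 - 10*g^2*o^2 - 10*g^2*o + g*o^3 + g*o^2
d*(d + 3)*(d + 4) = d^3 + 7*d^2 + 12*d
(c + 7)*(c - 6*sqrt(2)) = c^2 - 6*sqrt(2)*c + 7*c - 42*sqrt(2)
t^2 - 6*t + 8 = (t - 4)*(t - 2)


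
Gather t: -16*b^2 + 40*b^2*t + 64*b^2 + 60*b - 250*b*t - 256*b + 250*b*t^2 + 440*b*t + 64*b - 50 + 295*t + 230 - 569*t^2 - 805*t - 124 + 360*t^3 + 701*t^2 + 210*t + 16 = 48*b^2 - 132*b + 360*t^3 + t^2*(250*b + 132) + t*(40*b^2 + 190*b - 300) + 72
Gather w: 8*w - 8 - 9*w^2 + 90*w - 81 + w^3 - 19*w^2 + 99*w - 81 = w^3 - 28*w^2 + 197*w - 170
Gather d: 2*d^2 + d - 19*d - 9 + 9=2*d^2 - 18*d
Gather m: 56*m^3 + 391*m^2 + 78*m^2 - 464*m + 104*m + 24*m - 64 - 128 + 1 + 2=56*m^3 + 469*m^2 - 336*m - 189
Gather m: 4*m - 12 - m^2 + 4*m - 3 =-m^2 + 8*m - 15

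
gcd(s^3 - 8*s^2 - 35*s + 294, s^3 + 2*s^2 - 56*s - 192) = s + 6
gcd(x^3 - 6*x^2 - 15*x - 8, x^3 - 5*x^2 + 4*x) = 1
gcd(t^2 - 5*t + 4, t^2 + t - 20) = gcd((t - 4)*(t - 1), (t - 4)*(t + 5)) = t - 4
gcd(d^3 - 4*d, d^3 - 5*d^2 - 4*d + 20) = d^2 - 4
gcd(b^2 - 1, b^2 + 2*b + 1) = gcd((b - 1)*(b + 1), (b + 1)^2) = b + 1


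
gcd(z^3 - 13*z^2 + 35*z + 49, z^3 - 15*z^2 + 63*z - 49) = z^2 - 14*z + 49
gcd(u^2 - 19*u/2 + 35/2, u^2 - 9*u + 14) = u - 7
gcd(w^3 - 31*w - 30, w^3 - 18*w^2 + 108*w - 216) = w - 6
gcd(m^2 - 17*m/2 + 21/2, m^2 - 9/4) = m - 3/2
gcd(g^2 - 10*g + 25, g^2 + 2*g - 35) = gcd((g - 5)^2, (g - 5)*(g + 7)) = g - 5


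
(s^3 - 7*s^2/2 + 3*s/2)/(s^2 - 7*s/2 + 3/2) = s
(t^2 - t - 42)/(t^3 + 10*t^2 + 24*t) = (t - 7)/(t*(t + 4))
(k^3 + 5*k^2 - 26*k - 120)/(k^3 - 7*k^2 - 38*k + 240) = (k + 4)/(k - 8)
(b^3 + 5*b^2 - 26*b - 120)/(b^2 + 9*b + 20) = (b^2 + b - 30)/(b + 5)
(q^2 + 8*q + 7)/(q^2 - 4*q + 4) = (q^2 + 8*q + 7)/(q^2 - 4*q + 4)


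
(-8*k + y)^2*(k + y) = 64*k^3 + 48*k^2*y - 15*k*y^2 + y^3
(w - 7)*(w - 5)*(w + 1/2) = w^3 - 23*w^2/2 + 29*w + 35/2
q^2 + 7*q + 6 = (q + 1)*(q + 6)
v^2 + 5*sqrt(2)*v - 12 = (v - sqrt(2))*(v + 6*sqrt(2))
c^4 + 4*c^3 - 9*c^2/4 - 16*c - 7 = (c - 2)*(c + 1/2)*(c + 2)*(c + 7/2)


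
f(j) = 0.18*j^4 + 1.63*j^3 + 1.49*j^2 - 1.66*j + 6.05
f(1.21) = 9.50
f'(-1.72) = 4.02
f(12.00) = 6749.81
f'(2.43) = 44.79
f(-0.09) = 6.21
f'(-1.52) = 2.58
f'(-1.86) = 5.08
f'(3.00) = 70.73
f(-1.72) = 6.59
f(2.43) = 40.48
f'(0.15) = -1.10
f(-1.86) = 5.96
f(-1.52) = 7.25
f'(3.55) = 102.76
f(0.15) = 5.84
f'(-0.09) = -1.89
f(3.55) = 120.45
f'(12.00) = 1982.42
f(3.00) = 73.07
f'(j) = 0.72*j^3 + 4.89*j^2 + 2.98*j - 1.66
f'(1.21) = 10.38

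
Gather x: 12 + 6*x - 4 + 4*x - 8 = 10*x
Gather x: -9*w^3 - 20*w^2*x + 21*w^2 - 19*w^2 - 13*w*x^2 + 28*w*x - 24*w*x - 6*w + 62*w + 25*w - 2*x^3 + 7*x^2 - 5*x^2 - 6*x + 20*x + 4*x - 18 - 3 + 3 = -9*w^3 + 2*w^2 + 81*w - 2*x^3 + x^2*(2 - 13*w) + x*(-20*w^2 + 4*w + 18) - 18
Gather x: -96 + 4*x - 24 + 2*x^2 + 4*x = 2*x^2 + 8*x - 120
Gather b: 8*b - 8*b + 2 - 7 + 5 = 0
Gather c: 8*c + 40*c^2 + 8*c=40*c^2 + 16*c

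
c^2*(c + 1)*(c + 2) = c^4 + 3*c^3 + 2*c^2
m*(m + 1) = m^2 + m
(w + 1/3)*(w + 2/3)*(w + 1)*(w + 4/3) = w^4 + 10*w^3/3 + 35*w^2/9 + 50*w/27 + 8/27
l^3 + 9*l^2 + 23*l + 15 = (l + 1)*(l + 3)*(l + 5)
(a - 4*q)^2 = a^2 - 8*a*q + 16*q^2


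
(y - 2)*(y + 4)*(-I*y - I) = -I*y^3 - 3*I*y^2 + 6*I*y + 8*I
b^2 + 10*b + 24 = (b + 4)*(b + 6)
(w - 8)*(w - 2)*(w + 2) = w^3 - 8*w^2 - 4*w + 32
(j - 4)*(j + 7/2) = j^2 - j/2 - 14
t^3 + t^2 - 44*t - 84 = (t - 7)*(t + 2)*(t + 6)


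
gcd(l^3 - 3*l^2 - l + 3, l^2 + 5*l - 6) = l - 1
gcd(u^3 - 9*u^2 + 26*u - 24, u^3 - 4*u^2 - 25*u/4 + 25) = u - 4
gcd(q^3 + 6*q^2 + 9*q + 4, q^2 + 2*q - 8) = q + 4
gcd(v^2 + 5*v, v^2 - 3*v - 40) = v + 5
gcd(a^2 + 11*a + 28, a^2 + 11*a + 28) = a^2 + 11*a + 28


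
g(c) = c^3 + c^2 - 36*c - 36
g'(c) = 3*c^2 + 2*c - 36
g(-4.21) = 58.67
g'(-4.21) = 8.75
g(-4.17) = 59.00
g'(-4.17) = 7.83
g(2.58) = -105.05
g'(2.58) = -10.87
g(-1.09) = 3.13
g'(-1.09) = -34.62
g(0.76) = -62.34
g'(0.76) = -32.75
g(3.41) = -107.48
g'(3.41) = 5.70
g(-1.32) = 10.96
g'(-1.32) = -33.41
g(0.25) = -44.92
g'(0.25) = -35.31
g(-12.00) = -1188.00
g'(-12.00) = 372.00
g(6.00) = 0.00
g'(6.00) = 84.00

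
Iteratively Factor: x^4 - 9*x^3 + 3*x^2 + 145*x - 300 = (x + 4)*(x^3 - 13*x^2 + 55*x - 75) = (x - 5)*(x + 4)*(x^2 - 8*x + 15) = (x - 5)^2*(x + 4)*(x - 3)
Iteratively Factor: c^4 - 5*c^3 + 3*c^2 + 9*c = (c + 1)*(c^3 - 6*c^2 + 9*c) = c*(c + 1)*(c^2 - 6*c + 9) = c*(c - 3)*(c + 1)*(c - 3)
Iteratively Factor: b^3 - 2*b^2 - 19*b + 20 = (b - 1)*(b^2 - b - 20) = (b - 5)*(b - 1)*(b + 4)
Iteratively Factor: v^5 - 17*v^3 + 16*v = (v + 4)*(v^4 - 4*v^3 - v^2 + 4*v) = (v - 4)*(v + 4)*(v^3 - v) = v*(v - 4)*(v + 4)*(v^2 - 1) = v*(v - 4)*(v - 1)*(v + 4)*(v + 1)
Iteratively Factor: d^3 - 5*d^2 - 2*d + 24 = (d - 3)*(d^2 - 2*d - 8) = (d - 4)*(d - 3)*(d + 2)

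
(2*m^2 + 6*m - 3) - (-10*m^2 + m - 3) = 12*m^2 + 5*m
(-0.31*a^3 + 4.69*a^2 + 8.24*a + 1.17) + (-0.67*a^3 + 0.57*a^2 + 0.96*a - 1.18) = -0.98*a^3 + 5.26*a^2 + 9.2*a - 0.01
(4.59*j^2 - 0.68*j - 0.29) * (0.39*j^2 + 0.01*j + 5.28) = 1.7901*j^4 - 0.2193*j^3 + 24.1153*j^2 - 3.5933*j - 1.5312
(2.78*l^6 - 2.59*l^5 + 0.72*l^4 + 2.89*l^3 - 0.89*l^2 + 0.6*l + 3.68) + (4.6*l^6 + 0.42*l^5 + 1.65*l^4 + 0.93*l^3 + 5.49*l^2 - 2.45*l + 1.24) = 7.38*l^6 - 2.17*l^5 + 2.37*l^4 + 3.82*l^3 + 4.6*l^2 - 1.85*l + 4.92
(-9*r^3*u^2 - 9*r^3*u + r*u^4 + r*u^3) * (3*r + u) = -27*r^4*u^2 - 27*r^4*u - 9*r^3*u^3 - 9*r^3*u^2 + 3*r^2*u^4 + 3*r^2*u^3 + r*u^5 + r*u^4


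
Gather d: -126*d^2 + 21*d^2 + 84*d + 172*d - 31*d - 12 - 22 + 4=-105*d^2 + 225*d - 30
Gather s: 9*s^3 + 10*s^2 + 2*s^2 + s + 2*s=9*s^3 + 12*s^2 + 3*s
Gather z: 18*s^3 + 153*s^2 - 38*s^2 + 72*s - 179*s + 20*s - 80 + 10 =18*s^3 + 115*s^2 - 87*s - 70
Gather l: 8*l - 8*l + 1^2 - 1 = 0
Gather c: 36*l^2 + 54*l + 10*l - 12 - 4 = 36*l^2 + 64*l - 16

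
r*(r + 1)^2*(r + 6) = r^4 + 8*r^3 + 13*r^2 + 6*r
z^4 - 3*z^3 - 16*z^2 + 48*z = z*(z - 4)*(z - 3)*(z + 4)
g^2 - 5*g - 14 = (g - 7)*(g + 2)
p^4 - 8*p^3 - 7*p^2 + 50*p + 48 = (p - 8)*(p - 3)*(p + 1)*(p + 2)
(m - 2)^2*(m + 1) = m^3 - 3*m^2 + 4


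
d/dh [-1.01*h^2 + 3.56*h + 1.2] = 3.56 - 2.02*h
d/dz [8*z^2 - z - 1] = 16*z - 1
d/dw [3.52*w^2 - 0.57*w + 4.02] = 7.04*w - 0.57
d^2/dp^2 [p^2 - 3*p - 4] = 2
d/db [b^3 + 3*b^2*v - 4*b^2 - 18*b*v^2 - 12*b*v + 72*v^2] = 3*b^2 + 6*b*v - 8*b - 18*v^2 - 12*v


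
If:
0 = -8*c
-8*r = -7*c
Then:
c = 0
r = 0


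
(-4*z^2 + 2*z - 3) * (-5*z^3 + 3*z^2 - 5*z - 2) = 20*z^5 - 22*z^4 + 41*z^3 - 11*z^2 + 11*z + 6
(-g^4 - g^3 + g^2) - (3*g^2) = -g^4 - g^3 - 2*g^2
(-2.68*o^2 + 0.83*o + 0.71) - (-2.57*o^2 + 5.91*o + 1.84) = -0.11*o^2 - 5.08*o - 1.13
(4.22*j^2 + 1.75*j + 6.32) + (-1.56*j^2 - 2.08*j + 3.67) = 2.66*j^2 - 0.33*j + 9.99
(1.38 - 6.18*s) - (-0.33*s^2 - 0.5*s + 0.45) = 0.33*s^2 - 5.68*s + 0.93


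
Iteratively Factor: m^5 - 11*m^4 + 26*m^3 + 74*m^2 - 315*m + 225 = (m + 3)*(m^4 - 14*m^3 + 68*m^2 - 130*m + 75) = (m - 5)*(m + 3)*(m^3 - 9*m^2 + 23*m - 15) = (m - 5)*(m - 1)*(m + 3)*(m^2 - 8*m + 15) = (m - 5)*(m - 3)*(m - 1)*(m + 3)*(m - 5)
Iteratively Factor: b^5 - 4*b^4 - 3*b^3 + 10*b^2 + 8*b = (b + 1)*(b^4 - 5*b^3 + 2*b^2 + 8*b) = b*(b + 1)*(b^3 - 5*b^2 + 2*b + 8) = b*(b - 4)*(b + 1)*(b^2 - b - 2) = b*(b - 4)*(b + 1)^2*(b - 2)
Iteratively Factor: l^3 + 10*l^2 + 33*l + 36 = (l + 3)*(l^2 + 7*l + 12) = (l + 3)^2*(l + 4)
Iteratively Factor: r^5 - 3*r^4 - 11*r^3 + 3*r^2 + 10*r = (r)*(r^4 - 3*r^3 - 11*r^2 + 3*r + 10) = r*(r - 5)*(r^3 + 2*r^2 - r - 2) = r*(r - 5)*(r + 2)*(r^2 - 1) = r*(r - 5)*(r - 1)*(r + 2)*(r + 1)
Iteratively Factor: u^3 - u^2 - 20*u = (u + 4)*(u^2 - 5*u) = u*(u + 4)*(u - 5)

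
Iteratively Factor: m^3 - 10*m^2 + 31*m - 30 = (m - 5)*(m^2 - 5*m + 6) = (m - 5)*(m - 2)*(m - 3)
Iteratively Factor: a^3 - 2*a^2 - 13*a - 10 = (a - 5)*(a^2 + 3*a + 2) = (a - 5)*(a + 2)*(a + 1)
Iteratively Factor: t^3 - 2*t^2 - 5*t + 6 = (t - 3)*(t^2 + t - 2) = (t - 3)*(t - 1)*(t + 2)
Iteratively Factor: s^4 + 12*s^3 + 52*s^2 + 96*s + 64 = (s + 2)*(s^3 + 10*s^2 + 32*s + 32) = (s + 2)*(s + 4)*(s^2 + 6*s + 8) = (s + 2)^2*(s + 4)*(s + 4)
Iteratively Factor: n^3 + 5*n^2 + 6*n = (n + 3)*(n^2 + 2*n) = (n + 2)*(n + 3)*(n)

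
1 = 1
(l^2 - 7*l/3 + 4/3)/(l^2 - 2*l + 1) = (l - 4/3)/(l - 1)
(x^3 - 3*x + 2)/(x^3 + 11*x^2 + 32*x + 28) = (x^2 - 2*x + 1)/(x^2 + 9*x + 14)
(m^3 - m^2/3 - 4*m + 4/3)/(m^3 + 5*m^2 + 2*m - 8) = (3*m^2 - 7*m + 2)/(3*(m^2 + 3*m - 4))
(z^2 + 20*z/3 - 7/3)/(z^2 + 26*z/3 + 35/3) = (3*z - 1)/(3*z + 5)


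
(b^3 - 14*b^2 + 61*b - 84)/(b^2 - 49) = (b^2 - 7*b + 12)/(b + 7)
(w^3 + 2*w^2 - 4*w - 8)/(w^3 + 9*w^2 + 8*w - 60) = (w^2 + 4*w + 4)/(w^2 + 11*w + 30)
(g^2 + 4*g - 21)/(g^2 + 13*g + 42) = (g - 3)/(g + 6)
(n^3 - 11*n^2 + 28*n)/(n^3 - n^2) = (n^2 - 11*n + 28)/(n*(n - 1))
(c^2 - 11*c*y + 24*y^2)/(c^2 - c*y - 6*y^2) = (c - 8*y)/(c + 2*y)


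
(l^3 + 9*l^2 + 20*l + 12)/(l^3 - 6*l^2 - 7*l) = (l^2 + 8*l + 12)/(l*(l - 7))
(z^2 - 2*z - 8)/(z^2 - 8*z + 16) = (z + 2)/(z - 4)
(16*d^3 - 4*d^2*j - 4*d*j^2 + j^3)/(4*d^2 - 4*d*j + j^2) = (8*d^2 + 2*d*j - j^2)/(2*d - j)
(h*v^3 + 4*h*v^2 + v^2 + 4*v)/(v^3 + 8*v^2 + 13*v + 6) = v*(h*v^2 + 4*h*v + v + 4)/(v^3 + 8*v^2 + 13*v + 6)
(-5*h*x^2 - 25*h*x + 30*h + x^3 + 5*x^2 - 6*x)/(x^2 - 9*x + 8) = (-5*h*x - 30*h + x^2 + 6*x)/(x - 8)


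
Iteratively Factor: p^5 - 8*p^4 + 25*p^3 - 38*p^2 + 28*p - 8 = (p - 2)*(p^4 - 6*p^3 + 13*p^2 - 12*p + 4) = (p - 2)*(p - 1)*(p^3 - 5*p^2 + 8*p - 4) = (p - 2)^2*(p - 1)*(p^2 - 3*p + 2) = (p - 2)^3*(p - 1)*(p - 1)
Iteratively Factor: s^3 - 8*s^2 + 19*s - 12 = (s - 3)*(s^2 - 5*s + 4) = (s - 4)*(s - 3)*(s - 1)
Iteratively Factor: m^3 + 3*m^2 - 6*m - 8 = (m - 2)*(m^2 + 5*m + 4) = (m - 2)*(m + 1)*(m + 4)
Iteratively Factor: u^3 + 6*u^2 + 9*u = (u)*(u^2 + 6*u + 9) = u*(u + 3)*(u + 3)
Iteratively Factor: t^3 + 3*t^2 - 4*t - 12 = (t + 2)*(t^2 + t - 6) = (t - 2)*(t + 2)*(t + 3)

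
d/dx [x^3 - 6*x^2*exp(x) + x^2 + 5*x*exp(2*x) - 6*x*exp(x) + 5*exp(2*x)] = -6*x^2*exp(x) + 3*x^2 + 10*x*exp(2*x) - 18*x*exp(x) + 2*x + 15*exp(2*x) - 6*exp(x)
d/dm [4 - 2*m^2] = -4*m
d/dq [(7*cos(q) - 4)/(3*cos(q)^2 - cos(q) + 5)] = (21*cos(q)^2 - 24*cos(q) - 31)*sin(q)/(3*sin(q)^2 + cos(q) - 8)^2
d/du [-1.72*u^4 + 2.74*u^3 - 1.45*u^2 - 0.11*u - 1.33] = -6.88*u^3 + 8.22*u^2 - 2.9*u - 0.11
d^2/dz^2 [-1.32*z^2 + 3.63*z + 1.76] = -2.64000000000000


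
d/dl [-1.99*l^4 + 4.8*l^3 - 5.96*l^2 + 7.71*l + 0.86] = -7.96*l^3 + 14.4*l^2 - 11.92*l + 7.71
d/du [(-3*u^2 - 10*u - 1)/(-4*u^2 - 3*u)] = (-31*u^2 - 8*u - 3)/(u^2*(16*u^2 + 24*u + 9))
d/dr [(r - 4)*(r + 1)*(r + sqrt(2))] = 3*r^2 - 6*r + 2*sqrt(2)*r - 3*sqrt(2) - 4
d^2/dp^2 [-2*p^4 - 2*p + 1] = -24*p^2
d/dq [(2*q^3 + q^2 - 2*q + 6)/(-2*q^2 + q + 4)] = (-4*q^4 + 4*q^3 + 21*q^2 + 32*q - 14)/(4*q^4 - 4*q^3 - 15*q^2 + 8*q + 16)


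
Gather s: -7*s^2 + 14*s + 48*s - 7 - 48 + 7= -7*s^2 + 62*s - 48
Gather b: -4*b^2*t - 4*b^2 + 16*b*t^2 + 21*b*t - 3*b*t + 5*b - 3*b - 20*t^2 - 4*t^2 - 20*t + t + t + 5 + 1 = b^2*(-4*t - 4) + b*(16*t^2 + 18*t + 2) - 24*t^2 - 18*t + 6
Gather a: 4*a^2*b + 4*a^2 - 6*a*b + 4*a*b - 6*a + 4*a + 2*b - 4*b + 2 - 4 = a^2*(4*b + 4) + a*(-2*b - 2) - 2*b - 2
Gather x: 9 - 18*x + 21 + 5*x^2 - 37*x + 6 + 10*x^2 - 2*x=15*x^2 - 57*x + 36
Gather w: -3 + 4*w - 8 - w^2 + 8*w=-w^2 + 12*w - 11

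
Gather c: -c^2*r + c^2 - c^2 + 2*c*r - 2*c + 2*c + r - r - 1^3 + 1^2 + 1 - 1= -c^2*r + 2*c*r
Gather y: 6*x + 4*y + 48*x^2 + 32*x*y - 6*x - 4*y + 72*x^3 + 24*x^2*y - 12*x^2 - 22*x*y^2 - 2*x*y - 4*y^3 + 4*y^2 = 72*x^3 + 36*x^2 - 4*y^3 + y^2*(4 - 22*x) + y*(24*x^2 + 30*x)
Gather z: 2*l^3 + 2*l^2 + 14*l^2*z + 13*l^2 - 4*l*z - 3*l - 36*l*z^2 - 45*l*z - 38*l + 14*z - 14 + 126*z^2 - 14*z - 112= 2*l^3 + 15*l^2 - 41*l + z^2*(126 - 36*l) + z*(14*l^2 - 49*l) - 126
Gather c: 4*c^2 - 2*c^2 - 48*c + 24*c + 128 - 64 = 2*c^2 - 24*c + 64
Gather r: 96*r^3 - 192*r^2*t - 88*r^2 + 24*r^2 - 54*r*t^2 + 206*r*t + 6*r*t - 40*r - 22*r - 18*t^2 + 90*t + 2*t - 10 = 96*r^3 + r^2*(-192*t - 64) + r*(-54*t^2 + 212*t - 62) - 18*t^2 + 92*t - 10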